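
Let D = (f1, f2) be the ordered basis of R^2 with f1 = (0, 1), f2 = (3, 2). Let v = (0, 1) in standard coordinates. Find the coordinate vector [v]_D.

(1, 0)

Write v = c_1 f1 + c_2 f2 and solve for the c_i.
System: 0c_1 + 3c_2 = 0, c_1 + 2c_2 = 1; solving gives c_1 = 1, c_2 = 0.
Check: f1 + 0·f2 = (0, 1).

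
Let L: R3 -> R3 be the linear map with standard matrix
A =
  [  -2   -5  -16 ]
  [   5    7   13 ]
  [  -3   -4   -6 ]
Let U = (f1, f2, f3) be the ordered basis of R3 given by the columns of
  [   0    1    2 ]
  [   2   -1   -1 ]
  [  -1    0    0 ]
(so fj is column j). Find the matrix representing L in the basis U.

Let P have columns f1, ..., f3. Then [L]_U = P^(-1) A P.
Here det P = -1, so P^(-1) is integer; computing A P first and then P^(-1)(A P) gives [[2, -1, 2], [0, -3, 1], [3, 3, 0]].

[[2, -1, 2], [0, -3, 1], [3, 3, 0]]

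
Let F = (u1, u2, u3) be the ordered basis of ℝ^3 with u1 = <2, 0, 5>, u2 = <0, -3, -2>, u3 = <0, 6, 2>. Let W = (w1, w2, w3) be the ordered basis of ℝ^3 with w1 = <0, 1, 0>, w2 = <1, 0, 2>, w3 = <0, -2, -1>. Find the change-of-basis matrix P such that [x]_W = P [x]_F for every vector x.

Column j of P is [uj]_W, since P maps F-coordinates to W-coordinates.
Expressing u1 in W: u1 = -2w1 + 2w2 - w3, so column 1 of P is <-2, 2, -1>.
Doing the same for each uj gives P = [[-2, 1, 2], [2, 0, 0], [-1, 2, -2]].

[[-2, 1, 2], [2, 0, 0], [-1, 2, -2]]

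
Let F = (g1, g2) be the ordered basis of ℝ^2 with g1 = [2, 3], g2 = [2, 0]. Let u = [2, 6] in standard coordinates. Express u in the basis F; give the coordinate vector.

[2, -1]

[u]_F is the unique c with M c = u, where M has columns g1, g2.
System: 2c_1 + 2c_2 = 2, 3c_1 + 0c_2 = 6; solving gives c_1 = 2, c_2 = -1.
Check: 2g1 - g2 = [2, 6].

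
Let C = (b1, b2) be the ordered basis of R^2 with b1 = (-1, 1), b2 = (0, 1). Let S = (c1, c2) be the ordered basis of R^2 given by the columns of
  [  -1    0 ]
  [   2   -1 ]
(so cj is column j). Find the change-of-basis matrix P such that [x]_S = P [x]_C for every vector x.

Let M have columns bj and N have columns cj. Then for every x, N [x]_S = x = M [x]_C, so P = N^(-1) M.
Since det N = 1, N^(-1) has integer entries; multiplying gives P = [[1, 0], [1, -1]].

[[1, 0], [1, -1]]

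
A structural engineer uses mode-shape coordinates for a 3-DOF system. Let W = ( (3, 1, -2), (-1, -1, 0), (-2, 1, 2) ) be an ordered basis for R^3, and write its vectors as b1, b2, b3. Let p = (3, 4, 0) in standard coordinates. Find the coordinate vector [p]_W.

(1, -2, 1)

[p]_W is the unique c with M c = p, where M has columns b1, ..., b3.
Row-reducing the augmented matrix [M | p] gives c = (1, -2, 1).
Check: b1 - 2b2 + b3 = (3, 4, 0).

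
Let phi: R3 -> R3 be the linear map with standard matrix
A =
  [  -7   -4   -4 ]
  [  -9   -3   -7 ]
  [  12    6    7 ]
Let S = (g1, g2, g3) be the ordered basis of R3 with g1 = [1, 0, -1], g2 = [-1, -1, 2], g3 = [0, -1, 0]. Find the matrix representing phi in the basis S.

[[-1, 2, 2], [2, -1, -2], [0, 3, -1]]

The j-th column of [phi]_S is [phi(gj)]_S.
phi(g1) = A g1 = [-3, -2, 5] = -g1 + 2g2 + 0·g3, so column 1 is [-1, 2, 0].
Repeating for g2, g3 and assembling the columns gives [[-1, 2, 2], [2, -1, -2], [0, 3, -1]].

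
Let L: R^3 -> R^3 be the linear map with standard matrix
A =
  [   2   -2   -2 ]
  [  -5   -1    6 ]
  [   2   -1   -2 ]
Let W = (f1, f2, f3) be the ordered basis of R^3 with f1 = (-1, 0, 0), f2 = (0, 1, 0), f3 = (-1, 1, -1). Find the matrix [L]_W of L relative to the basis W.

The j-th column of [L]_W is [L(fj)]_W.
L(f1) = A f1 = (-2, 5, -2) = 0·f1 + 3f2 + 2f3, so column 1 is (0, 3, 2).
Repeating for f2, f3 and assembling the columns gives [[0, 1, 1], [3, -2, -3], [2, 1, 1]].

[[0, 1, 1], [3, -2, -3], [2, 1, 1]]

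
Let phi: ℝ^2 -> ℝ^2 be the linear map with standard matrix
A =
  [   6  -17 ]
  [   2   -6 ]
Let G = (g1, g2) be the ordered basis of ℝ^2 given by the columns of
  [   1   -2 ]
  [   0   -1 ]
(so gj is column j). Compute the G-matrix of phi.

Let P have columns g1, g2. Then [phi]_G = P^(-1) A P.
Here det P = -1, so P^(-1) is integer; computing A P first and then P^(-1)(A P) gives [[2, 1], [-2, -2]].

[[2, 1], [-2, -2]]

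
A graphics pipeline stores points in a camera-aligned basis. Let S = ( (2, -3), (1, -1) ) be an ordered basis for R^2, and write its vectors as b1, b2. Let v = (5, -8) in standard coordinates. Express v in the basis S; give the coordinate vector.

[v]_S is the unique c with M c = v, where M has columns b1, b2.
System: 2c_1 + c_2 = 5, -3c_1 - c_2 = -8; solving gives c_1 = 3, c_2 = -1.
Check: 3b1 - b2 = (5, -8).

(3, -1)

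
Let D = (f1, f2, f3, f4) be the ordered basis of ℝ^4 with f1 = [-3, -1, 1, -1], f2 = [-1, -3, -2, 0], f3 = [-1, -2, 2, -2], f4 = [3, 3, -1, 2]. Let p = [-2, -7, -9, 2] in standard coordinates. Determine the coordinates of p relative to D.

[p]_D is the unique c with M c = p, where M has columns f1, ..., f4.
Gaussian elimination on [M | p] yields c = (-2, 2, -3, -3).
Check: -2f1 + 2f2 - 3f3 - 3f4 = [-2, -7, -9, 2].

[-2, 2, -3, -3]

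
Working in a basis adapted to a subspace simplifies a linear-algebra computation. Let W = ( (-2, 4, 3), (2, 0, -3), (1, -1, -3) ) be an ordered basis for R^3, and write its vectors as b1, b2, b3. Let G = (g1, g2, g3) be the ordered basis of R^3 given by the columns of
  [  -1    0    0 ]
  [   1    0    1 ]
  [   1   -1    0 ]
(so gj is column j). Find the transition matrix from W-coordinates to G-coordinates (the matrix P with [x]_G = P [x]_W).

Let M have columns bj and N have columns gj. Then for every x, N [x]_G = x = M [x]_W, so P = N^(-1) M.
Since det N = -1, N^(-1) has integer entries; multiplying gives P = [[2, -2, -1], [-1, 1, 2], [2, 2, 0]].

[[2, -2, -1], [-1, 1, 2], [2, 2, 0]]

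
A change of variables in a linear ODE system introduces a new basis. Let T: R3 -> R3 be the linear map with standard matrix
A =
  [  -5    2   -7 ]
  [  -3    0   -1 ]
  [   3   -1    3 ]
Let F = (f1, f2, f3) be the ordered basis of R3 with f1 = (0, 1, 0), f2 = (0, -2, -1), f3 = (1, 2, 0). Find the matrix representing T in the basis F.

With P the matrix whose columns are f1, ..., f3, [T]_F = P^(-1) A P.
Column by column: T(f1) = A f1 = (2, 0, -1); its F-coordinates (-2, 1, 2) give column 1.
Continuing for each basis vector yields [T]_F = [[-2, -3, -3], [1, 1, -1], [2, 3, -1]].

[[-2, -3, -3], [1, 1, -1], [2, 3, -1]]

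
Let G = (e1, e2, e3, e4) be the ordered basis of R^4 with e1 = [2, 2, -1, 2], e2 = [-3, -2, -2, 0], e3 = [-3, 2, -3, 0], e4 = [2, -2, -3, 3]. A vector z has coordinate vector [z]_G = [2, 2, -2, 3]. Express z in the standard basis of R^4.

By definition z = 2e1 + 2e2 - 2e3 + 3e4.
Summing componentwise gives [10, -10, -9, 13].

[10, -10, -9, 13]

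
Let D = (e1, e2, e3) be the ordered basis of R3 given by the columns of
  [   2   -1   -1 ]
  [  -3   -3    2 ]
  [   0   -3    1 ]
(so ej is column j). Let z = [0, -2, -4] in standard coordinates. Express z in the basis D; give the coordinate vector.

[-2, 0, -4]

Write z = c_1 e1 + ... + c_3 e3 and solve for the c_i.
Row-reducing the augmented matrix [M | z] gives c = (-2, 0, -4).
Check: -2e1 + 0·e2 - 4e3 = [0, -2, -4].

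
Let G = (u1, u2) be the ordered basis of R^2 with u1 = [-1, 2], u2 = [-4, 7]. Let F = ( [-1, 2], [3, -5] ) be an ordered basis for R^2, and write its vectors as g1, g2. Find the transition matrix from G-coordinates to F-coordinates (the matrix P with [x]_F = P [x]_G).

[[1, 1], [0, -1]]

Take x = uj: its G-coordinates are the j-th standard unit vector, so P e_j — column j of P — equals [uj]_F.
u1 = g1 + 0·g2, giving column 1 = [1, 0]; repeating for each j gives P = [[1, 1], [0, -1]].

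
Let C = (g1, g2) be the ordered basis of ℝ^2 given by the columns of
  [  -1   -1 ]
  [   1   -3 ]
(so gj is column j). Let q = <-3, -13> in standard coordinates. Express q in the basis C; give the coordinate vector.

<-1, 4>

We seek scalars with c_1 g1 + c_2 g2 = q; equivalently solve M c = q where the columns of M are g1, g2.
System: -c_1 - c_2 = -3, c_1 - 3c_2 = -13; solving gives c_1 = -1, c_2 = 4.
Check: -g1 + 4g2 = <-3, -13>.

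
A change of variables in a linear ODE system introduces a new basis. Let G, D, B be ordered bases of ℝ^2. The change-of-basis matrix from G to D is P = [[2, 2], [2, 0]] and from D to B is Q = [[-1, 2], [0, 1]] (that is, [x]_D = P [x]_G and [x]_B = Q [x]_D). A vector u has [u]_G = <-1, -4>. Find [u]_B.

Composing the changes, [u]_B = Q P [u]_G.
Q P = [[2, -2], [2, 0]]; applying this to <-1, -4> gives <6, -2>.

<6, -2>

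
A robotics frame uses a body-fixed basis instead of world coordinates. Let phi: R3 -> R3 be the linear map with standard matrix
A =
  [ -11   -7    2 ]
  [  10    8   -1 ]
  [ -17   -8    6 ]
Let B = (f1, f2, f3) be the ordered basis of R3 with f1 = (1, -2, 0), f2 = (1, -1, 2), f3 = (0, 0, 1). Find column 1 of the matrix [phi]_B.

(3, 0, -1)

Compute phi(f1) = A f1 = (3, -6, -1) in standard coordinates.
Then write this in B-coordinates: solve for y in y_1 f1 + ... + y_3 f3 = (3, -6, -1).
This gives y = (3, 0, -1), which is column 1 of [phi]_B.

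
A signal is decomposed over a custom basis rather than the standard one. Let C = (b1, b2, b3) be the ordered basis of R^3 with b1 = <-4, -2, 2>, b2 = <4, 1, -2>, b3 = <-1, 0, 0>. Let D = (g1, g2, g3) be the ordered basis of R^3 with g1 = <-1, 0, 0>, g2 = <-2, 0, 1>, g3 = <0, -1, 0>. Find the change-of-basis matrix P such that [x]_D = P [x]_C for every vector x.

[[0, 0, 1], [2, -2, 0], [2, -1, 0]]

Let M have columns bj and N have columns gj. Then for every x, N [x]_D = x = M [x]_C, so P = N^(-1) M.
Since det N = -1, N^(-1) has integer entries; multiplying gives P = [[0, 0, 1], [2, -2, 0], [2, -1, 0]].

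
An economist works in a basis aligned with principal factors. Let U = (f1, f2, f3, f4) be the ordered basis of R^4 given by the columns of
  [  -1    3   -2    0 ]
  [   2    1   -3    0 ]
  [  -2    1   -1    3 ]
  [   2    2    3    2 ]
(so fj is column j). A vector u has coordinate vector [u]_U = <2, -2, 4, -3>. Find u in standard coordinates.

The coordinates say u = 2f1 - 2f2 + 4f3 - 3f4; adding the scaled basis vectors gives <-16, -10, -19, 6>.

<-16, -10, -19, 6>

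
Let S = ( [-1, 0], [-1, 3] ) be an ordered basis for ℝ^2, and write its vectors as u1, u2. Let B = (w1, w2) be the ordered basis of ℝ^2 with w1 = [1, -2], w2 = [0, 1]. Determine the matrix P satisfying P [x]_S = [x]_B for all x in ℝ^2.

[[-1, -1], [-2, 1]]

Let M have columns uj and N have columns wj. Then for every x, N [x]_B = x = M [x]_S, so P = N^(-1) M.
Since det N = 1, N^(-1) has integer entries; multiplying gives P = [[-1, -1], [-2, 1]].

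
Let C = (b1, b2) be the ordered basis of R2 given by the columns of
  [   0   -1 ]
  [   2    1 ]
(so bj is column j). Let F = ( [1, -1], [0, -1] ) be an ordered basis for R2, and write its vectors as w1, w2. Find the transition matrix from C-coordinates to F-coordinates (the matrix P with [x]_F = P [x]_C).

[[0, -1], [-2, 0]]

Take x = bj: its C-coordinates are the j-th standard unit vector, so P e_j — column j of P — equals [bj]_F.
b1 = 0·w1 - 2w2, giving column 1 = [0, -2]; repeating for each j gives P = [[0, -1], [-2, 0]].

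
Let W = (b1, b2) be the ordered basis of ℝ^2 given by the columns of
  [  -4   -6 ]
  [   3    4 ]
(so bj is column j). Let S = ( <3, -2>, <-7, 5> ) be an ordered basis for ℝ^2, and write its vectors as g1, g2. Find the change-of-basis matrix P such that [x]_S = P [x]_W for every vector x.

Let M have columns bj and N have columns gj. Then for every x, N [x]_S = x = M [x]_W, so P = N^(-1) M.
Since det N = 1, N^(-1) has integer entries; multiplying gives P = [[1, -2], [1, 0]].

[[1, -2], [1, 0]]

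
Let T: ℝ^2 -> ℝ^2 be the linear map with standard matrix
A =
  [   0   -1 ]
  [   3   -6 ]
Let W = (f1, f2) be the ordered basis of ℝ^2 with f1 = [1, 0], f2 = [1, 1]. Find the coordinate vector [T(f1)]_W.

Compute T(f1) = A f1 = [0, 3] in standard coordinates.
Then write this in W-coordinates: solve for y in y_1 f1 + y_2 f2 = [0, 3].
This gives y = [-3, 3], which is column 1 of [T]_W.

[-3, 3]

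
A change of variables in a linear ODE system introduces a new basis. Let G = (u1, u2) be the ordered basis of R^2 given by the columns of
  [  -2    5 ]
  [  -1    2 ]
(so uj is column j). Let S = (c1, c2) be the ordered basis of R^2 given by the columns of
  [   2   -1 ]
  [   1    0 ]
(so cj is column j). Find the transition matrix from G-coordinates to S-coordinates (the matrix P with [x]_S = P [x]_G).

Let M have columns uj and N have columns cj. Then for every x, N [x]_S = x = M [x]_G, so P = N^(-1) M.
Since det N = 1, N^(-1) has integer entries; multiplying gives P = [[-1, 2], [0, -1]].

[[-1, 2], [0, -1]]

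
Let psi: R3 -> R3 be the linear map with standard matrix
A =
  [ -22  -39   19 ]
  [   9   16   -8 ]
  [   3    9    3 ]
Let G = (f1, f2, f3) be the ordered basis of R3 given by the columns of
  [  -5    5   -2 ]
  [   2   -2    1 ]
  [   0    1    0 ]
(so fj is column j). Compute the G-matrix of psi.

The j-th column of [psi]_G is [psi(fj)]_G.
psi(f1) = A f1 = [32, -13, 3] = -3f1 + 3f2 - f3, so column 1 is [-3, 3, -1].
Repeating for f2, f3 and assembling the columns gives [[-3, 3, 2], [3, 0, 3], [-1, -1, 0]].

[[-3, 3, 2], [3, 0, 3], [-1, -1, 0]]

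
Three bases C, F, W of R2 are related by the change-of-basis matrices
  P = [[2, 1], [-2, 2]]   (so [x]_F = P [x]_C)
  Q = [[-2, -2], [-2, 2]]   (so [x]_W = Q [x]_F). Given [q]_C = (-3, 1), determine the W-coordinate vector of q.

Composing the changes, [q]_W = Q P [q]_C.
Q P = [[0, -6], [-8, 2]]; applying this to (-3, 1) gives (-6, 26).

(-6, 26)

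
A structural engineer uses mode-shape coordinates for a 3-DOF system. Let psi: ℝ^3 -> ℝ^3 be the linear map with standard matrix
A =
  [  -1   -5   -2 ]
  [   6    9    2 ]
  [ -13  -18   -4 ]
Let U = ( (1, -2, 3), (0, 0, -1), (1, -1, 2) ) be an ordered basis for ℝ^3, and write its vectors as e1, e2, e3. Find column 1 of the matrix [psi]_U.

(3, -2, 0)

Column 1 of [psi]_U is the U-coordinate vector of psi(e1).
In standard coordinates psi(e1) = A e1 = (3, -6, 11).
Converting to U: (3, -6, 11) = 3e1 - 2e2 + 0·e3, so the coordinate vector is (3, -2, 0).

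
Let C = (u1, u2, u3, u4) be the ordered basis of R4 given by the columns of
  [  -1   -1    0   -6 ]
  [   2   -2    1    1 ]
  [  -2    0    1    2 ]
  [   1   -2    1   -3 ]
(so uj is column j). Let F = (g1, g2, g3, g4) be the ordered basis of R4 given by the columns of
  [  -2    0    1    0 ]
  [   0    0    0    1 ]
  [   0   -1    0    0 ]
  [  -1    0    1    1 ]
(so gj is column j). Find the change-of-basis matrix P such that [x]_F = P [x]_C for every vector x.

Let M have columns uj and N have columns gj. Then for every x, N [x]_F = x = M [x]_C, so P = N^(-1) M.
Since det N = 1, N^(-1) has integer entries; multiplying gives P = [[0, 1, 0, 2], [2, 0, -1, -2], [-1, 1, 0, -2], [2, -2, 1, 1]].

[[0, 1, 0, 2], [2, 0, -1, -2], [-1, 1, 0, -2], [2, -2, 1, 1]]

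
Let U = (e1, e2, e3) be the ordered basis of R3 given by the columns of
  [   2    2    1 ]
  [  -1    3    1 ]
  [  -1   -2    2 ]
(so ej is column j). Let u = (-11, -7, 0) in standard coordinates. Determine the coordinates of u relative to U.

[u]_U is the unique c with M c = u, where M has columns e1, ..., e3.
Row-reducing the augmented matrix [M | u] gives c = (-2, -2, -3).
Check: -2e1 - 2e2 - 3e3 = (-11, -7, 0).

(-2, -2, -3)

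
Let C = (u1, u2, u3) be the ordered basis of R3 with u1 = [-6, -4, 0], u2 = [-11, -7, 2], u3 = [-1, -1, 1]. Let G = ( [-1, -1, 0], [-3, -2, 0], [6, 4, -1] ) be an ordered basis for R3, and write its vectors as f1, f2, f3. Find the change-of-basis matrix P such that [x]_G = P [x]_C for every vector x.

[[0, -1, 1], [2, 0, -2], [0, -2, -1]]

Take x = uj: its C-coordinates are the j-th standard unit vector, so P e_j — column j of P — equals [uj]_G.
u1 = 0·f1 + 2f2 + 0·f3, giving column 1 = [0, 2, 0]; repeating for each j gives P = [[0, -1, 1], [2, 0, -2], [0, -2, -1]].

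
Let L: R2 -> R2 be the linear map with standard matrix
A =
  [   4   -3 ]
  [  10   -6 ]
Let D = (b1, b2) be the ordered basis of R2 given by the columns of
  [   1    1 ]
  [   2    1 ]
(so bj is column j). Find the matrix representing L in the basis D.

[[0, 3], [-2, -2]]

With P the matrix whose columns are b1, b2, [L]_D = P^(-1) A P.
Column by column: L(b1) = A b1 = (-2, -2); its D-coordinates (0, -2) give column 1.
Continuing for each basis vector yields [L]_D = [[0, 3], [-2, -2]].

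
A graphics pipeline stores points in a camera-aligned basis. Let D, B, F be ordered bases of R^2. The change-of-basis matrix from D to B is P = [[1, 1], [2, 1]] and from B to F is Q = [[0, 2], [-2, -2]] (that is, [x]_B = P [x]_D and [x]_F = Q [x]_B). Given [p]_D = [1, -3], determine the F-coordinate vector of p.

Apply P to get B-coordinates [-2, -1], then Q to get F-coordinates.
The result is [p]_F = [-2, 6].

[-2, 6]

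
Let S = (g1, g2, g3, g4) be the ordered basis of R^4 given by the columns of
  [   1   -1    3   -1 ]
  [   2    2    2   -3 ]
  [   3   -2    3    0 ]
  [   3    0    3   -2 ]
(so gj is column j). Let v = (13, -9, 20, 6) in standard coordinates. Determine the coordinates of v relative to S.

[v]_S is the unique c with M c = v, where M has columns g1, ..., g4.
Gaussian elimination on [M | v] yields c = (0, -4, 4, 3).
Check: 0·g1 - 4g2 + 4g3 + 3g4 = (13, -9, 20, 6).

(0, -4, 4, 3)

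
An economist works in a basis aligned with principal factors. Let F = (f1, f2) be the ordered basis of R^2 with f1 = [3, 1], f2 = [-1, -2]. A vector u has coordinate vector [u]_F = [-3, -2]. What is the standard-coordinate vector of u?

[-7, 1]

u = M [u]_F, where M has columns f1, f2.
Carrying out the matrix-vector product, u = [-7, 1].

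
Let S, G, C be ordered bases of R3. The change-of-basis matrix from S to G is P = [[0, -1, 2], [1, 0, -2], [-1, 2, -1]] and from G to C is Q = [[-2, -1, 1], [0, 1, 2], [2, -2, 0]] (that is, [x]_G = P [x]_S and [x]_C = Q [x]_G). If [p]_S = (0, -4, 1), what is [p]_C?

(-19, -20, 16)

Apply P to get G-coordinates (6, -2, -9), then Q to get C-coordinates.
The result is [p]_C = (-19, -20, 16).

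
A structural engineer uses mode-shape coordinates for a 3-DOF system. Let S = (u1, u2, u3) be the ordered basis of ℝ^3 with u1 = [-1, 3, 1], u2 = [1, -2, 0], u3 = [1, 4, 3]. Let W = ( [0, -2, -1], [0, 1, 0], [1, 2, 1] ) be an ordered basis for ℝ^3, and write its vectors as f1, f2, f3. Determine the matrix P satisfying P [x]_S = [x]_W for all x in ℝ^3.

Let M have columns uj and N have columns fj. Then for every x, N [x]_W = x = M [x]_S, so P = N^(-1) M.
Since det N = 1, N^(-1) has integer entries; multiplying gives P = [[-2, 1, -2], [1, -2, -2], [-1, 1, 1]].

[[-2, 1, -2], [1, -2, -2], [-1, 1, 1]]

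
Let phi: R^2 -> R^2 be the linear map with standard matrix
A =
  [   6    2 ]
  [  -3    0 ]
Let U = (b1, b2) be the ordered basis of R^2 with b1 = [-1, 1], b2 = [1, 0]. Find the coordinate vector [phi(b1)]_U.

[3, -1]

Column 1 of [phi]_U is the U-coordinate vector of phi(b1).
In standard coordinates phi(b1) = A b1 = [-4, 3].
Converting to U: [-4, 3] = 3b1 - b2, so the coordinate vector is [3, -1].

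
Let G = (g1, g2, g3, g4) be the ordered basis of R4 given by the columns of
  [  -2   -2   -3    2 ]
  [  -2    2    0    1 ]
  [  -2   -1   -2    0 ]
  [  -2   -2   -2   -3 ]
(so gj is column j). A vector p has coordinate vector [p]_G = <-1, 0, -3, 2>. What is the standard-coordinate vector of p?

By definition p = -g1 + 0·g2 - 3g3 + 2g4.
Summing componentwise gives <15, 4, 8, 2>.

<15, 4, 8, 2>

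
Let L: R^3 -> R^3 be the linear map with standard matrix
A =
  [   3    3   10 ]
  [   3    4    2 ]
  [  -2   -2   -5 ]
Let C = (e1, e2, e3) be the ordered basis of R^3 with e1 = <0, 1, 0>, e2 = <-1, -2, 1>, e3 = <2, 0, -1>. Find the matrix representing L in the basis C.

Let P have columns e1, ..., e3. Then [L]_C = P^(-1) A P.
Here det P = 1, so P^(-1) is integer; computing A P first and then P^(-1)(A P) gives [[2, -3, 0], [-1, 3, -2], [1, 2, -3]].

[[2, -3, 0], [-1, 3, -2], [1, 2, -3]]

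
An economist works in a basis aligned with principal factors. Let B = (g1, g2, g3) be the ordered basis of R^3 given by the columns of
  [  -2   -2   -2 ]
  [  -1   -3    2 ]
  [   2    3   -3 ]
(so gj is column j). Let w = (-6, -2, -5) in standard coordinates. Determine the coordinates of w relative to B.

[w]_B is the unique c with M c = w, where M has columns g1, ..., g3.
Solving this 3x3 system gives c = (-4, 4, 3).
Check: -4g1 + 4g2 + 3g3 = (-6, -2, -5).

(-4, 4, 3)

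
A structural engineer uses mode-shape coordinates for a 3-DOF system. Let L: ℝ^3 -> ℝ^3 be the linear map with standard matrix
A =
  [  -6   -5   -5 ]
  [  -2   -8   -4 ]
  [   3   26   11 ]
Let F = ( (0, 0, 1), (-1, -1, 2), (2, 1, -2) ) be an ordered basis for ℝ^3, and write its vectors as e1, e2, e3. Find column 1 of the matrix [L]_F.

Column 1 of [L]_F is the F-coordinate vector of L(e1).
In standard coordinates L(e1) = A e1 = (-5, -4, 11).
Converting to F: (-5, -4, 11) = 3e1 + 3e2 - e3, so the coordinate vector is (3, 3, -1).

(3, 3, -1)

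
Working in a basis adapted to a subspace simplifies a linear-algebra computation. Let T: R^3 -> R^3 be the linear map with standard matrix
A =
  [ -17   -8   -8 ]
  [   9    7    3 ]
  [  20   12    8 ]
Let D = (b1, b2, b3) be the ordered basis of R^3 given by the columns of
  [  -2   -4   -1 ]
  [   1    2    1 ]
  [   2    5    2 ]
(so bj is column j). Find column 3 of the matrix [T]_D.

Compute T(b3) = A b3 = (-7, 4, 8) in standard coordinates.
Then write this in D-coordinates: solve for y in y_1 b1 + ... + y_3 b3 = (-7, 4, 8).
This gives y = (3, 0, 1), which is column 3 of [T]_D.

(3, 0, 1)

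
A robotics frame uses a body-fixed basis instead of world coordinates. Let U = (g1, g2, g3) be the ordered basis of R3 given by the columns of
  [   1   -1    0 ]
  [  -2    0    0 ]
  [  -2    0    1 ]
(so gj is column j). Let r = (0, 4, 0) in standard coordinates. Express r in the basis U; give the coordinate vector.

We seek scalars with c_1 g1 + ... + c_3 g3 = r; equivalently solve M c = r where the columns of M are g1, ..., g3.
Solving this 3x3 system gives c = (-2, -2, -4).
Check: -2g1 - 2g2 - 4g3 = (0, 4, 0).

(-2, -2, -4)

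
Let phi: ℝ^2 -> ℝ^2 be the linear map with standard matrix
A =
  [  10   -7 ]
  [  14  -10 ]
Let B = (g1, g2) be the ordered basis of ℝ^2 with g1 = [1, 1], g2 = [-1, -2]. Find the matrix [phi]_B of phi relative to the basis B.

[[2, 2], [-1, -2]]

Let P have columns g1, g2. Then [phi]_B = P^(-1) A P.
Here det P = -1, so P^(-1) is integer; computing A P first and then P^(-1)(A P) gives [[2, 2], [-1, -2]].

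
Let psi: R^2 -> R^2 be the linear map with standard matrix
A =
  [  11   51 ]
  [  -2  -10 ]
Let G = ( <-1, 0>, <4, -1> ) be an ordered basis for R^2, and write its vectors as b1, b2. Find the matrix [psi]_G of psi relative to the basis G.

Let P have columns b1, b2. Then [psi]_G = P^(-1) A P.
Here det P = 1, so P^(-1) is integer; computing A P first and then P^(-1)(A P) gives [[3, -1], [-2, -2]].

[[3, -1], [-2, -2]]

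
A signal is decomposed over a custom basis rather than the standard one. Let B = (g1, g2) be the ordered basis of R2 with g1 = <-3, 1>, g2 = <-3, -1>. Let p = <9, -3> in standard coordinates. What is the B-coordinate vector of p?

<-3, 0>

[p]_B is the unique c with M c = p, where M has columns g1, g2.
System: -3c_1 - 3c_2 = 9, c_1 - c_2 = -3; solving gives c_1 = -3, c_2 = 0.
Check: -3g1 + 0·g2 = <9, -3>.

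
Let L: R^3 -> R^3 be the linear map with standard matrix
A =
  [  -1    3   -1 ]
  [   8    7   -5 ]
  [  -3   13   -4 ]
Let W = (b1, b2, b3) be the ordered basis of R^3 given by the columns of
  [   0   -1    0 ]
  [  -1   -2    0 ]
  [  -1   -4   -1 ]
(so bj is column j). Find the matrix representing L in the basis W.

The j-th column of [L]_W is [L(bj)]_W.
L(b1) = A b1 = (-2, -2, -9) = -2b1 + 2b2 + 3b3, so column 1 is (-2, 2, 3).
Repeating for b2, b3 and assembling the columns gives [[-2, 0, -3], [2, 1, -1], [3, 3, 3]].

[[-2, 0, -3], [2, 1, -1], [3, 3, 3]]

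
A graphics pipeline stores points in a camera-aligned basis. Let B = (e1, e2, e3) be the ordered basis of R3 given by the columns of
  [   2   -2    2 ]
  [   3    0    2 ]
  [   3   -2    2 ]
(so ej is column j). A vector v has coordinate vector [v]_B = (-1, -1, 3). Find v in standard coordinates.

(6, 3, 5)

The coordinates say v = -e1 - e2 + 3e3; adding the scaled basis vectors gives (6, 3, 5).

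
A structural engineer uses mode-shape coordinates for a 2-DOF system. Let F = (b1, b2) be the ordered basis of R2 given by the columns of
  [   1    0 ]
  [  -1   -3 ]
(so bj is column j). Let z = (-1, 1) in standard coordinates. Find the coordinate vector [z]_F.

(-1, 0)

[z]_F is the unique c with M c = z, where M has columns b1, b2.
System: c_1 + 0c_2 = -1, -c_1 - 3c_2 = 1; solving gives c_1 = -1, c_2 = 0.
Check: -b1 + 0·b2 = (-1, 1).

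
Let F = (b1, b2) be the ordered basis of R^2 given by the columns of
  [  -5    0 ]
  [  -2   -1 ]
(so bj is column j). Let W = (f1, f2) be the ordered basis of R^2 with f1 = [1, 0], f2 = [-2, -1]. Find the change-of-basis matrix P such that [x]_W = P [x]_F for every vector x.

[[-1, 2], [2, 1]]

Column j of P is [bj]_W, since P maps F-coordinates to W-coordinates.
Expressing b1 in W: b1 = -f1 + 2f2, so column 1 of P is [-1, 2].
Doing the same for each bj gives P = [[-1, 2], [2, 1]].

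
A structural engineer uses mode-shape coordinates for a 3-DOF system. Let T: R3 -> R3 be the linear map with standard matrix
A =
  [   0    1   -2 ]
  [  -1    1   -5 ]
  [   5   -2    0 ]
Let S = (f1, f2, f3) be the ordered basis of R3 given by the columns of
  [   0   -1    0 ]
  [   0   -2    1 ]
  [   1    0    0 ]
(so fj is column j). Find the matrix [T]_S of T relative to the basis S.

[[0, -1, -2], [2, 2, -1], [-1, 3, -1]]

The j-th column of [T]_S is [T(fj)]_S.
T(f1) = A f1 = [-2, -5, 0] = 0·f1 + 2f2 - f3, so column 1 is [0, 2, -1].
Repeating for f2, f3 and assembling the columns gives [[0, -1, -2], [2, 2, -1], [-1, 3, -1]].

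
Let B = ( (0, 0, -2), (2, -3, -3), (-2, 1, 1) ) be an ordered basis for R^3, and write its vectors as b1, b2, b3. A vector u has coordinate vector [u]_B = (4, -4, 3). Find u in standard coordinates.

By definition u = 4b1 - 4b2 + 3b3.
Summing componentwise gives (-14, 15, 7).

(-14, 15, 7)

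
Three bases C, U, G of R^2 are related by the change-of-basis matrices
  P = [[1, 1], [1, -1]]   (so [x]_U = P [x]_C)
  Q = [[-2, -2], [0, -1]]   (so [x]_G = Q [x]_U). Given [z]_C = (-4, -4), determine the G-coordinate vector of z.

(16, 0)

Apply P to get U-coordinates (-8, 0), then Q to get G-coordinates.
The result is [z]_G = (16, 0).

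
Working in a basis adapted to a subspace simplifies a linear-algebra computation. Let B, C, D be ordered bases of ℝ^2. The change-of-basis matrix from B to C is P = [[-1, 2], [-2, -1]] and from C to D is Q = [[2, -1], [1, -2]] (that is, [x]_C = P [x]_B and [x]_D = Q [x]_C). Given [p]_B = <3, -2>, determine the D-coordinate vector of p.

<-10, 1>

Composing the changes, [p]_D = Q P [p]_B.
Q P = [[0, 5], [3, 4]]; applying this to <3, -2> gives <-10, 1>.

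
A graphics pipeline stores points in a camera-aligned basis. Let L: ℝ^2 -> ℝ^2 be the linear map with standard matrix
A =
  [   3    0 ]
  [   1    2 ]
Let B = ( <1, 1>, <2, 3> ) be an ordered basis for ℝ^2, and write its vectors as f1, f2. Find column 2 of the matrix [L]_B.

<2, 2>

Compute L(f2) = A f2 = <6, 8> in standard coordinates.
Then write this in B-coordinates: solve for y in y_1 f1 + y_2 f2 = <6, 8>.
This gives y = <2, 2>, which is column 2 of [L]_B.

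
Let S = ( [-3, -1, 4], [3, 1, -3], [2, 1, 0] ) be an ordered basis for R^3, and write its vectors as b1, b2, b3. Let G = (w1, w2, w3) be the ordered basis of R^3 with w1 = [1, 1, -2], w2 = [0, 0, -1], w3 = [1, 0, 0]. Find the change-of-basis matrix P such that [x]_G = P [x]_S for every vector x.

Column j of P is [bj]_G, since P maps S-coordinates to G-coordinates.
Expressing b1 in G: b1 = -w1 - 2w2 - 2w3, so column 1 of P is [-1, -2, -2].
Doing the same for each bj gives P = [[-1, 1, 1], [-2, 1, -2], [-2, 2, 1]].

[[-1, 1, 1], [-2, 1, -2], [-2, 2, 1]]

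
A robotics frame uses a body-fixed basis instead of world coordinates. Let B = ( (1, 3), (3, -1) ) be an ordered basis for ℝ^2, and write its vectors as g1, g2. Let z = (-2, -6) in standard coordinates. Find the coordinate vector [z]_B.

(-2, 0)

[z]_B is the unique c with M c = z, where M has columns g1, g2.
System: c_1 + 3c_2 = -2, 3c_1 - c_2 = -6; solving gives c_1 = -2, c_2 = 0.
Check: -2g1 + 0·g2 = (-2, -6).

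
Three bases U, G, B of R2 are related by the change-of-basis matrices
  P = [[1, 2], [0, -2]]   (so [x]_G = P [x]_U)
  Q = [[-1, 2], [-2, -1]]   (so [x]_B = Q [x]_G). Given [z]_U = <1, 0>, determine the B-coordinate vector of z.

<-1, -2>

Apply P to get G-coordinates <1, 0>, then Q to get B-coordinates.
The result is [z]_B = <-1, -2>.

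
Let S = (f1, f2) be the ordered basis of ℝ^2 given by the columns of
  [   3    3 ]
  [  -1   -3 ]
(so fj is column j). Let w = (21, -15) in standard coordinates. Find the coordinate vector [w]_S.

We seek scalars with c_1 f1 + c_2 f2 = w; equivalently solve M c = w where the columns of M are f1, f2.
System: 3c_1 + 3c_2 = 21, -c_1 - 3c_2 = -15; solving gives c_1 = 3, c_2 = 4.
Check: 3f1 + 4f2 = (21, -15).

(3, 4)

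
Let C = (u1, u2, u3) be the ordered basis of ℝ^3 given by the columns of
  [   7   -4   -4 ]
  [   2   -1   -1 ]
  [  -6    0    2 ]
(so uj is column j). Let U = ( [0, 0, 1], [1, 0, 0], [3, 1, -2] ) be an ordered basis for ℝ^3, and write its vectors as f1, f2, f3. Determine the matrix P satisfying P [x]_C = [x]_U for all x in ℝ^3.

Column j of P is [uj]_U, since P maps C-coordinates to U-coordinates.
Expressing u1 in U: u1 = -2f1 + f2 + 2f3, so column 1 of P is [-2, 1, 2].
Doing the same for each uj gives P = [[-2, -2, 0], [1, -1, -1], [2, -1, -1]].

[[-2, -2, 0], [1, -1, -1], [2, -1, -1]]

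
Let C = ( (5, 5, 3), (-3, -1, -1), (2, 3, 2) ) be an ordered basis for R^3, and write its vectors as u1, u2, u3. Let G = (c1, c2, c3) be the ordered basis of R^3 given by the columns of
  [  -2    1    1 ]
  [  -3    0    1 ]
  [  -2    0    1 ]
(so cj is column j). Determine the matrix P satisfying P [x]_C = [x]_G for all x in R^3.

[[-2, 0, -1], [2, -2, 0], [-1, -1, 0]]

Take x = uj: its C-coordinates are the j-th standard unit vector, so P e_j — column j of P — equals [uj]_G.
u1 = -2c1 + 2c2 - c3, giving column 1 = (-2, 2, -1); repeating for each j gives P = [[-2, 0, -1], [2, -2, 0], [-1, -1, 0]].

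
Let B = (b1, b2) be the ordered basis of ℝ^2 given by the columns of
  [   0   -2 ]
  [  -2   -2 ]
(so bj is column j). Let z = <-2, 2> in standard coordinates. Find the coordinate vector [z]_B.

<-2, 1>

[z]_B is the unique c with M c = z, where M has columns b1, b2.
System: 0c_1 - 2c_2 = -2, -2c_1 - 2c_2 = 2; solving gives c_1 = -2, c_2 = 1.
Check: -2b1 + b2 = <-2, 2>.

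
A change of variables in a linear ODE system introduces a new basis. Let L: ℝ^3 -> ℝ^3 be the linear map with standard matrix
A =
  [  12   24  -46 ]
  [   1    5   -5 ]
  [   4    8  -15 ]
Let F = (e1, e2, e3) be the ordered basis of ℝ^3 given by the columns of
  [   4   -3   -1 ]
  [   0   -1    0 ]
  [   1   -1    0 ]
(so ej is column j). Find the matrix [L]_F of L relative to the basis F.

Let P have columns e1, ..., e3. Then [L]_F = P^(-1) A P.
Here det P = -1, so P^(-1) is integer; computing A P first and then P^(-1)(A P) gives [[2, -2, -3], [1, 3, 1], [3, -3, -3]].

[[2, -2, -3], [1, 3, 1], [3, -3, -3]]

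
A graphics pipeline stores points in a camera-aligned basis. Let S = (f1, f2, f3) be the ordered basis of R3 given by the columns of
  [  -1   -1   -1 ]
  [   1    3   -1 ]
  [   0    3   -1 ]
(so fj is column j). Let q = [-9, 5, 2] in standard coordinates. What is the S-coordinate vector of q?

[3, 2, 4]

We seek scalars with c_1 f1 + ... + c_3 f3 = q; equivalently solve M c = q where the columns of M are f1, ..., f3.
Row-reducing the augmented matrix [M | q] gives c = (3, 2, 4).
Check: 3f1 + 2f2 + 4f3 = [-9, 5, 2].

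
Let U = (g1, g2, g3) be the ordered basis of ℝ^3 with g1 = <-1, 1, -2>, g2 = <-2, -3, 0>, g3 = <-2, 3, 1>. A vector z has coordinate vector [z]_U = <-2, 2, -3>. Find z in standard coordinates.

By definition z = -2g1 + 2g2 - 3g3.
Summing componentwise gives <4, -17, 1>.

<4, -17, 1>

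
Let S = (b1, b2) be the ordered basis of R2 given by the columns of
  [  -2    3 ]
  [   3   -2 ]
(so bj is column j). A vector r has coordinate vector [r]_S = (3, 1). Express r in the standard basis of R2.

(-3, 7)

r = M [r]_S, where M has columns b1, b2.
Carrying out the matrix-vector product, r = (-3, 7).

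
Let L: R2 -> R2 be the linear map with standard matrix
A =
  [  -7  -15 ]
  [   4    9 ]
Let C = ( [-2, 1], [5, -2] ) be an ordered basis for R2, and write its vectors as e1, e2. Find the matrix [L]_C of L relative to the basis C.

[[3, 0], [1, -1]]

The j-th column of [L]_C is [L(ej)]_C.
L(e1) = A e1 = [-1, 1] = 3e1 + e2, so column 1 is [3, 1].
Repeating for e2 and assembling the columns gives [[3, 0], [1, -1]].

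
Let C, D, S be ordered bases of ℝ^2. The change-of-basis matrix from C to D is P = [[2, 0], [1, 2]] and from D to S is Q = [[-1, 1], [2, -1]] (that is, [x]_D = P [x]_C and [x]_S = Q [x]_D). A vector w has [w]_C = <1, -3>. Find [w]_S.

<-7, 9>

Apply P to get D-coordinates <2, -5>, then Q to get S-coordinates.
The result is [w]_S = <-7, 9>.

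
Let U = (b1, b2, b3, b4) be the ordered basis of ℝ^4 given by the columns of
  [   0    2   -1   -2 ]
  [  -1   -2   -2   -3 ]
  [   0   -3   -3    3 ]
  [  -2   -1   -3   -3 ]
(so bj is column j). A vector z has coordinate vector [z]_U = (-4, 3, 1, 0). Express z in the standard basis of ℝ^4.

By definition z = -4b1 + 3b2 + b3 + 0·b4.
Summing componentwise gives (5, -4, -12, 2).

(5, -4, -12, 2)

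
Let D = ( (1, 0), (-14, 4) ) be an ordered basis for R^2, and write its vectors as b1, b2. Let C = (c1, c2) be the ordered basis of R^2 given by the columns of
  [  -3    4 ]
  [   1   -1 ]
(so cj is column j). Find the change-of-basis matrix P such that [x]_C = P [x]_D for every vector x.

[[1, 2], [1, -2]]

Let M have columns bj and N have columns cj. Then for every x, N [x]_C = x = M [x]_D, so P = N^(-1) M.
Since det N = -1, N^(-1) has integer entries; multiplying gives P = [[1, 2], [1, -2]].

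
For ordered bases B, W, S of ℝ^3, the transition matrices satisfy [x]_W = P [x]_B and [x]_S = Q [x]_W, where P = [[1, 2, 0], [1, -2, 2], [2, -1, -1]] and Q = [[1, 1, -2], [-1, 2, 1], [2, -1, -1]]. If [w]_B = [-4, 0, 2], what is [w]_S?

[16, -6, 2]

First [w]_W = P [w]_B = [-4, 0, -10].
Then [w]_S = Q [w]_W = [16, -6, 2].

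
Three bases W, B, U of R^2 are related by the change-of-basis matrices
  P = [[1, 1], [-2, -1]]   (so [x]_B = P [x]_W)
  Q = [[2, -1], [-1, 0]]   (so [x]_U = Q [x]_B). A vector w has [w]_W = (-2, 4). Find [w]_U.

(4, -2)

First [w]_B = P [w]_W = (2, 0).
Then [w]_U = Q [w]_B = (4, -2).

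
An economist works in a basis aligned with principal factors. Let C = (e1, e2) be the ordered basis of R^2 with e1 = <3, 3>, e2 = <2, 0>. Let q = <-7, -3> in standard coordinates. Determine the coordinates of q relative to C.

We seek scalars with c_1 e1 + c_2 e2 = q; equivalently solve M c = q where the columns of M are e1, e2.
System: 3c_1 + 2c_2 = -7, 3c_1 + 0c_2 = -3; solving gives c_1 = -1, c_2 = -2.
Check: -e1 - 2e2 = <-7, -3>.

<-1, -2>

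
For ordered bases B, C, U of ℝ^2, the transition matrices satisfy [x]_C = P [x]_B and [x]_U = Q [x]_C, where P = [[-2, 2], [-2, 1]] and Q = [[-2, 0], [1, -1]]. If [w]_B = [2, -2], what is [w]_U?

First [w]_C = P [w]_B = [-8, -6].
Then [w]_U = Q [w]_C = [16, -2].

[16, -2]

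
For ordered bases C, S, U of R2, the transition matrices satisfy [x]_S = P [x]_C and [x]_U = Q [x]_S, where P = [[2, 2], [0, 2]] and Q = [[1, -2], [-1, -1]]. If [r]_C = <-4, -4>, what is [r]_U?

Composing the changes, [r]_U = Q P [r]_C.
Q P = [[2, -2], [-2, -4]]; applying this to <-4, -4> gives <0, 24>.

<0, 24>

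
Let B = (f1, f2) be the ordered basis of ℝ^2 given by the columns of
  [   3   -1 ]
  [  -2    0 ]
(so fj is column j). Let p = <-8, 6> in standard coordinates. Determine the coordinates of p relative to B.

<-3, -1>

Write p = c_1 f1 + c_2 f2 and solve for the c_i.
System: 3c_1 - c_2 = -8, -2c_1 + 0c_2 = 6; solving gives c_1 = -3, c_2 = -1.
Check: -3f1 - f2 = <-8, 6>.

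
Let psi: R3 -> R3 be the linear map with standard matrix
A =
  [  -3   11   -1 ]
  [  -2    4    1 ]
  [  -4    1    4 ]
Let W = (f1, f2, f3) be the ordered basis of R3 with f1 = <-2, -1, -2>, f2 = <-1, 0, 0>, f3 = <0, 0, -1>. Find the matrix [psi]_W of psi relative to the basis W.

[[2, -2, 1], [-1, 1, -3], [-3, 0, 2]]

The j-th column of [psi]_W is [psi(fj)]_W.
psi(f1) = A f1 = <-3, -2, -1> = 2f1 - f2 - 3f3, so column 1 is <2, -1, -3>.
Repeating for f2, f3 and assembling the columns gives [[2, -2, 1], [-1, 1, -3], [-3, 0, 2]].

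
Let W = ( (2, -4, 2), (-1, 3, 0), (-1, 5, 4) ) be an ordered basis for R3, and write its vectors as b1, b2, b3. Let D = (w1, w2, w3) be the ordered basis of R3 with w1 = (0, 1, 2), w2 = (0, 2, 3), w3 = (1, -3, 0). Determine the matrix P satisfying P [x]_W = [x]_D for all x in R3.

[[-2, 0, 2], [2, 0, 0], [2, -1, -1]]

Column j of P is [bj]_D, since P maps W-coordinates to D-coordinates.
Expressing b1 in D: b1 = -2w1 + 2w2 + 2w3, so column 1 of P is (-2, 2, 2).
Doing the same for each bj gives P = [[-2, 0, 2], [2, 0, 0], [2, -1, -1]].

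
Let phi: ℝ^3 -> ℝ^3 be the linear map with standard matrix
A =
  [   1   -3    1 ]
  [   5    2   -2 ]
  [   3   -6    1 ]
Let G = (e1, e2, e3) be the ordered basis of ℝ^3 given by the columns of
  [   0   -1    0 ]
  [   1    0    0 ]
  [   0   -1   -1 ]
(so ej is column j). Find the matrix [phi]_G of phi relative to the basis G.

[[2, -3, 2], [3, 2, 1], [3, 2, 0]]

Let P have columns e1, ..., e3. Then [phi]_G = P^(-1) A P.
Here det P = -1, so P^(-1) is integer; computing A P first and then P^(-1)(A P) gives [[2, -3, 2], [3, 2, 1], [3, 2, 0]].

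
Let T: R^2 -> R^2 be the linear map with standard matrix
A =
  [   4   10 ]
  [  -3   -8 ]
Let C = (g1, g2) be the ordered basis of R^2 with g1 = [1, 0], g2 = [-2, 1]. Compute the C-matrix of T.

Let P have columns g1, g2. Then [T]_C = P^(-1) A P.
Here det P = 1, so P^(-1) is integer; computing A P first and then P^(-1)(A P) gives [[-2, -2], [-3, -2]].

[[-2, -2], [-3, -2]]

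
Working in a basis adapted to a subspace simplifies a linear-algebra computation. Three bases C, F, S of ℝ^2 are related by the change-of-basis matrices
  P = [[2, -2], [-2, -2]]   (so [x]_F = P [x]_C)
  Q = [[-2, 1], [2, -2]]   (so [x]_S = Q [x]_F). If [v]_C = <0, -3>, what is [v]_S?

First [v]_F = P [v]_C = <6, 6>.
Then [v]_S = Q [v]_F = <-6, 0>.

<-6, 0>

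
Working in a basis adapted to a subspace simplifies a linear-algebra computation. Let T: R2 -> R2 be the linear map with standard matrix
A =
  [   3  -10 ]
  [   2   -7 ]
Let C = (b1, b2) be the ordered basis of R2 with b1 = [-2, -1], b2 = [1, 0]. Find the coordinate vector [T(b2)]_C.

Compute T(b2) = A b2 = [3, 2] in standard coordinates.
Then write this in C-coordinates: solve for y in y_1 b1 + y_2 b2 = [3, 2].
This gives y = [-2, -1], which is column 2 of [T]_C.

[-2, -1]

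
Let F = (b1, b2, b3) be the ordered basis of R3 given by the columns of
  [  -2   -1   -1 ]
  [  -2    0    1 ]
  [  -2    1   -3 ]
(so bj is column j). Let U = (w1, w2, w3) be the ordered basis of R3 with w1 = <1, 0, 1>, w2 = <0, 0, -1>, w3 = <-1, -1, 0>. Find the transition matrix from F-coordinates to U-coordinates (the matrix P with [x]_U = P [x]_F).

Column j of P is [bj]_U, since P maps F-coordinates to U-coordinates.
Expressing b1 in U: b1 = 0·w1 + 2w2 + 2w3, so column 1 of P is <0, 2, 2>.
Doing the same for each bj gives P = [[0, -1, -2], [2, -2, 1], [2, 0, -1]].

[[0, -1, -2], [2, -2, 1], [2, 0, -1]]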